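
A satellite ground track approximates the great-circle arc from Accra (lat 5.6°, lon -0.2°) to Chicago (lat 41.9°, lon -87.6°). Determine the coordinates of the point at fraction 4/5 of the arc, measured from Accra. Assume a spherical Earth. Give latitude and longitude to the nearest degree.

The haversine formula gives a central angle δ ≈ 1.472 rad (84.3°) between the endpoints.
Interpolate at f = 4/5 with slerp weights a = sin((1−f)δ)/sin δ ≈ 0.292, b = sin(fδ)/sin δ ≈ 0.928.
p = a·p₁ + b·p₂ ≈ (0.319, -0.691, 0.648); φ = arcsin(p_z) ≈ 40.42°, λ = atan2(p_y, p_x) ≈ -65.22°.

≈ lat 40°, lon -65°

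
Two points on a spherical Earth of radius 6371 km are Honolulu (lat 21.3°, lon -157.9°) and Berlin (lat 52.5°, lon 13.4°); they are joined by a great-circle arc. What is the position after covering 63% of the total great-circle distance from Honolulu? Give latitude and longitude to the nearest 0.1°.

Write both endpoints as unit vectors p₁, p₂ with components (cos φ cos λ, cos φ sin λ, sin φ).
The central angle between the endpoints is δ = arccos(p₁·p₂) ≈ 1.847 rad (105.8°).
Interpolate at f = 0.63 with slerp weights a = sin((1−f)δ)/sin δ ≈ 0.656, b = sin(fδ)/sin δ ≈ 0.954.
p = a·p₁ + b·p₂ ≈ (-0.001, -0.095, 0.995); φ = arcsin(p_z) ≈ 84.53°, λ = atan2(p_y, p_x) ≈ -90.80°.

≈ lat 84.5°, lon -90.8°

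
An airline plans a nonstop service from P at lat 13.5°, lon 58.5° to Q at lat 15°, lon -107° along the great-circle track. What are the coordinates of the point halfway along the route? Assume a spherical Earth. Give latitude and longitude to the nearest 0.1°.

≈ lat 63.6°, lon -22.8°

Write both endpoints as unit vectors p₁, p₂ with components (cos φ cos λ, cos φ sin λ, sin φ).
The central angle between the endpoints is δ = arccos(p₁·p₂) ≈ 2.585 rad (148.1°).
Interpolate at f = 1/2 with slerp weights a = sin((1−f)δ)/sin δ ≈ 1.819, b = sin(fδ)/sin δ ≈ 1.819.
p = a·p₁ + b·p₂ ≈ (0.410, -0.172, 0.895); φ = arcsin(p_z) ≈ 63.57°, λ = atan2(p_y, p_x) ≈ -22.75°.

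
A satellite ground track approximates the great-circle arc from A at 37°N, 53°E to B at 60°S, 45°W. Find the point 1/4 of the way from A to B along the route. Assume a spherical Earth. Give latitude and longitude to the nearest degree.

From cos δ = sin φ₁ sin φ₂ + cos φ₁ cos φ₂ cos Δλ, the central angle is δ ≈ 2.186 rad (125.2°).
Interpolate at f = 1/4 with slerp weights a = sin((1−f)δ)/sin δ ≈ 1.221, b = sin(fδ)/sin δ ≈ 0.636.
p = a·p₁ + b·p₂ ≈ (0.812, 0.554, 0.184); φ = arcsin(p_z) ≈ 10.61°, λ = atan2(p_y, p_x) ≈ 34.31°.

≈ 11°N, 34°E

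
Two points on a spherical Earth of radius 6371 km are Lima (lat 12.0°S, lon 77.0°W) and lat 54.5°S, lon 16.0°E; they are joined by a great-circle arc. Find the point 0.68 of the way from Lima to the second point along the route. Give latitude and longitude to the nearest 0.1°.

Write both endpoints as unit vectors p₁, p₂ with components (cos φ cos λ, cos φ sin λ, sin φ).
The central angle between the endpoints is δ = arccos(p₁·p₂) ≈ 1.431 rad (82.0°).
Interpolate at f = 0.68 with slerp weights a = sin((1−f)δ)/sin δ ≈ 0.446, b = sin(fδ)/sin δ ≈ 0.835.
p = a·p₁ + b·p₂ ≈ (0.564, -0.292, -0.772); φ = arcsin(p_z) ≈ -50.57°, λ = atan2(p_y, p_x) ≈ -27.35°.

≈ lat 50.6°S, lon 27.4°W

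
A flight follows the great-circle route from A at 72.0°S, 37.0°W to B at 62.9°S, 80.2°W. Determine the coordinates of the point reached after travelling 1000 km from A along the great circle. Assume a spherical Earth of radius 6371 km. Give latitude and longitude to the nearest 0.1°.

Convert each endpoint to a unit vector on the sphere (x = cos φ cos λ, y = cos φ sin λ, z = sin φ).
The central angle between the endpoints is δ = arccos(p₁·p₂) ≈ 0.320 rad (18.3°). The total great-circle distance is δ·R ≈ 0.320 × 6371 ≈ 2038 km, so the target fraction is f = 1000/2038 ≈ 0.491.
Interpolate at f ≈ 0.491 with slerp weights a = sin((1−f)δ)/sin δ ≈ 0.516, b = sin(fδ)/sin δ ≈ 0.497.
p = a·p₁ + b·p₂ ≈ (0.166, -0.319, -0.933); φ = arcsin(p_z) ≈ -68.92°, λ = atan2(p_y, p_x) ≈ -62.53°.

≈ 68.9°S, 62.5°W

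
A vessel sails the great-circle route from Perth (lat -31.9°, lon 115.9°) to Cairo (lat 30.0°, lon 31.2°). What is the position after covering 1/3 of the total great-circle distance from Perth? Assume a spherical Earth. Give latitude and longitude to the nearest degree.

Write both endpoints as unit vectors p₁, p₂ with components (cos φ cos λ, cos φ sin λ, sin φ).
The central angle between the endpoints is δ = arccos(p₁·p₂) ≈ 1.768 rad (101.3°).
Interpolate at f = 1/3 with slerp weights a = sin((1−f)δ)/sin δ ≈ 0.943, b = sin(fδ)/sin δ ≈ 0.567.
p = a·p₁ + b·p₂ ≈ (0.070, 0.974, -0.215); φ = arcsin(p_z) ≈ -12.39°, λ = atan2(p_y, p_x) ≈ 85.86°.

≈ lat -12°, lon 86°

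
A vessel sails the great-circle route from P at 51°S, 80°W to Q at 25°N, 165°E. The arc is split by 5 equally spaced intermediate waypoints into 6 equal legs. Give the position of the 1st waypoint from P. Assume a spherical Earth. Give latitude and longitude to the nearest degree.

Write both endpoints as unit vectors p₁, p₂ with components (cos φ cos λ, cos φ sin λ, sin φ).
The central angle between the endpoints is δ = arccos(p₁·p₂) ≈ 2.177 rad (124.7°).
Interpolate at f = 1/6 with slerp weights a = sin((1−f)δ)/sin δ ≈ 1.181, b = sin(fδ)/sin δ ≈ 0.432.
p = a·p₁ + b·p₂ ≈ (-0.249, -0.631, -0.735); φ = arcsin(p_z) ≈ -47.32°, λ = atan2(p_y, p_x) ≈ -111.54°.

≈ 47°S, 112°W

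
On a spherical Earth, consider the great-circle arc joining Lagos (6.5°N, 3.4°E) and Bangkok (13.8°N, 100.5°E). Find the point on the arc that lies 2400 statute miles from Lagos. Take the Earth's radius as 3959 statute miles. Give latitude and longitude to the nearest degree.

Convert each endpoint to a unit vector on the sphere (x = cos φ cos λ, y = cos φ sin λ, z = sin φ).
The central angle between the endpoints is δ = arccos(p₁·p₂) ≈ 1.663 rad (95.3°). The total great-circle distance is δ·R ≈ 1.663 × 3959 ≈ 6585 mi, so the target fraction is f = 2400/6585 ≈ 0.364.
Interpolate at f ≈ 0.364 with slerp weights a = sin((1−f)δ)/sin δ ≈ 0.875, b = sin(fδ)/sin δ ≈ 0.572.
p = a·p₁ + b·p₂ ≈ (0.766, 0.598, 0.235); φ = arcsin(p_z) ≈ 13.62°, λ = atan2(p_y, p_x) ≈ 37.97°.

≈ (14°N, 38°E)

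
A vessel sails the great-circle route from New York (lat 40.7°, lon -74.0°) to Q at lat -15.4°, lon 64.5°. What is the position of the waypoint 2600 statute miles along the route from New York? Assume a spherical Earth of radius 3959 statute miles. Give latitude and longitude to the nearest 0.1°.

Convert each endpoint to a unit vector on the sphere (x = cos φ cos λ, y = cos φ sin λ, z = sin φ).
The central angle between the endpoints is δ = arccos(p₁·p₂) ≈ 2.375 rad (136.1°). The total great-circle distance is δ·R ≈ 2.375 × 3959 ≈ 9404 mi, so the target fraction is f = 2600/9404 ≈ 0.276.
Interpolate at f ≈ 0.276 with slerp weights a = sin((1−f)δ)/sin δ ≈ 1.427, b = sin(fδ)/sin δ ≈ 0.881.
p = a·p₁ + b·p₂ ≈ (0.664, -0.273, 0.696); φ = arcsin(p_z) ≈ 44.14°, λ = atan2(p_y, p_x) ≈ -22.39°.

≈ lat 44.1°, lon -22.4°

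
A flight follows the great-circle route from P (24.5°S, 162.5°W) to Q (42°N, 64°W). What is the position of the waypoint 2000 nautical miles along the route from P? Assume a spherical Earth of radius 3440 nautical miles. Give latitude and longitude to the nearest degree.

Convert each endpoint to a unit vector on the sphere (x = cos φ cos λ, y = cos φ sin λ, z = sin φ).
The central angle between the endpoints is δ = arccos(p₁·p₂) ≈ 1.958 rad (112.2°). The total great-circle distance is δ·R ≈ 1.958 × 3440 ≈ 6735 nmi, so the target fraction is f = 2000/6735 ≈ 0.297.
Interpolate at f ≈ 0.297 with slerp weights a = sin((1−f)δ)/sin δ ≈ 1.060, b = sin(fδ)/sin δ ≈ 0.593.
p = a·p₁ + b·p₂ ≈ (-0.726, -0.686, -0.043); φ = arcsin(p_z) ≈ -2.44°, λ = atan2(p_y, p_x) ≈ -136.63°.

≈ (2°S, 137°W)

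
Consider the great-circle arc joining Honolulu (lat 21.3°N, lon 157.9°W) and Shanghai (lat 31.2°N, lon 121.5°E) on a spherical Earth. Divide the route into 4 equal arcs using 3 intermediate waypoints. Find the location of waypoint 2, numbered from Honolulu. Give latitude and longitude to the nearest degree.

≈ lat 33°N, lon 164°E

Write both endpoints as unit vectors p₁, p₂ with components (cos φ cos λ, cos φ sin λ, sin φ).
The central angle between the endpoints is δ = arccos(p₁·p₂) ≈ 1.247 rad (71.4°).
Interpolate at f = 2/4 with slerp weights a = sin((1−f)δ)/sin δ ≈ 0.616, b = sin(fδ)/sin δ ≈ 0.616.
p = a·p₁ + b·p₂ ≈ (-0.807, 0.233, 0.543); φ = arcsin(p_z) ≈ 32.87°, λ = atan2(p_y, p_x) ≈ 163.87°.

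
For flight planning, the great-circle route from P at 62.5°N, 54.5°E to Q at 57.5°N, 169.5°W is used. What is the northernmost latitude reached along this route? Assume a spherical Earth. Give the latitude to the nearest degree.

≈ 78°N

The great circle lies in the plane with unit normal n̂ = (p₁ × p₂)/|p₁ × p₂|.
Here n̂_z ≈ +0.210; the vertex latitude is φ_max = arccos|n̂_z| ≈ 77.9°.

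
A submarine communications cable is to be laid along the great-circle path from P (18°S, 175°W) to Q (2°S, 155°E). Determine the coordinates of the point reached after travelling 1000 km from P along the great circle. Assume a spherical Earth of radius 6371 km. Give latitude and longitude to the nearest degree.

Convert each endpoint to a unit vector on the sphere (x = cos φ cos λ, y = cos φ sin λ, z = sin φ).
The central angle between the endpoints is δ = arccos(p₁·p₂) ≈ 0.585 rad (33.5°). The total great-circle distance is δ·R ≈ 0.585 × 6371 ≈ 3725 km, so the target fraction is f = 1000/3725 ≈ 0.268.
Interpolate at f ≈ 0.268 with slerp weights a = sin((1−f)δ)/sin δ ≈ 0.752, b = sin(fδ)/sin δ ≈ 0.283.
p = a·p₁ + b·p₂ ≈ (-0.969, 0.057, -0.242); φ = arcsin(p_z) ≈ -14.01°, λ = atan2(p_y, p_x) ≈ 176.61°.

≈ (14°S, 177°E)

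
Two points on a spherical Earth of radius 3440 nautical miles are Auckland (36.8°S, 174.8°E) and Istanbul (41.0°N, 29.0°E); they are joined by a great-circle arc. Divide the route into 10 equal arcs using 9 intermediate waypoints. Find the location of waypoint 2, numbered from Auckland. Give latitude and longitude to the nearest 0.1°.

The haversine formula gives a central angle δ ≈ 2.674 rad (153.2°) between the endpoints.
Interpolate at f = 2/10 with slerp weights a = sin((1−f)δ)/sin δ ≈ 1.871, b = sin(fδ)/sin δ ≈ 1.132.
p = a·p₁ + b·p₂ ≈ (-0.745, 0.550, -0.378); φ = arcsin(p_z) ≈ -22.22°, λ = atan2(p_y, p_x) ≈ 143.56°.

≈ 22.2°S, 143.6°E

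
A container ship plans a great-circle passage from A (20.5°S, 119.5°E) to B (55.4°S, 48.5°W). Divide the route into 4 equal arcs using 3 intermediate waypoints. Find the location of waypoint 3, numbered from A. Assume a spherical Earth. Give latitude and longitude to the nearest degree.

≈ (80°S, 20°W)

Convert each endpoint to a unit vector on the sphere (x = cos φ cos λ, y = cos φ sin λ, z = sin φ).
The central angle between the endpoints is δ = arccos(p₁·p₂) ≈ 1.805 rad (103.4°).
Interpolate at f = 3/4 with slerp weights a = sin((1−f)δ)/sin δ ≈ 0.448, b = sin(fδ)/sin δ ≈ 1.004.
p = a·p₁ + b·p₂ ≈ (0.171, -0.061, -0.983); φ = arcsin(p_z) ≈ -79.53°, λ = atan2(p_y, p_x) ≈ -19.78°.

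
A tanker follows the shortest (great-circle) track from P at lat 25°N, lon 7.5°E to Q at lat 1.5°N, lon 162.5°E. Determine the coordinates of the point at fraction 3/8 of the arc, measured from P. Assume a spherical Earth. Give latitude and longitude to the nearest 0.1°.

From cos δ = sin φ₁ sin φ₂ + cos φ₁ cos φ₂ cos Δλ, the central angle is δ ≈ 2.515 rad (144.1°).
Interpolate at f = 3/8 with slerp weights a = sin((1−f)δ)/sin δ ≈ 1.705, b = sin(fδ)/sin δ ≈ 1.380.
p = a·p₁ + b·p₂ ≈ (0.216, 0.617, 0.757); φ = arcsin(p_z) ≈ 49.19°, λ = atan2(p_y, p_x) ≈ 70.67°.

≈ lat 49.2°N, lon 70.7°E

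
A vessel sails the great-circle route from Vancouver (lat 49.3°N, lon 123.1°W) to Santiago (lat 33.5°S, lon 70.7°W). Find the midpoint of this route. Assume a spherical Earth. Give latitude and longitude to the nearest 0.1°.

The haversine formula gives a central angle δ ≈ 1.658 rad (95.0°) between the endpoints.
Interpolate at f = 1/2 with slerp weights a = sin((1−f)δ)/sin δ ≈ 0.740, b = sin(fδ)/sin δ ≈ 0.740.
p = a·p₁ + b·p₂ ≈ (-0.060, -0.986, 0.153); φ = arcsin(p_z) ≈ 8.78°, λ = atan2(p_y, p_x) ≈ -93.46°.

≈ lat 8.8°N, lon 93.5°W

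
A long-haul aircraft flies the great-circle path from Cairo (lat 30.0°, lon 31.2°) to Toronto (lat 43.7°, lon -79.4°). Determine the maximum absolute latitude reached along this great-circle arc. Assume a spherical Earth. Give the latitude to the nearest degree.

≈ 54°

The great circle lies in the plane with unit normal n̂ = (p₁ × p₂)/|p₁ × p₂|.
Here n̂_z ≈ -0.591; the vertex latitude is φ_max = arccos|n̂_z| ≈ 53.8°.
Check via Clairaut: cos φ_max = |cos φ₁| · sin C = cos(30.0°)·sin(43.0°) ≈ 0.591, again giving ≈ 53.8°.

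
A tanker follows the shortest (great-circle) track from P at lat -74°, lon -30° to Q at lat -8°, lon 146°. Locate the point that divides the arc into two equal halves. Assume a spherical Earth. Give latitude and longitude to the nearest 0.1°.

Convert each endpoint to a unit vector on the sphere (x = cos φ cos λ, y = cos φ sin λ, z = sin φ).
The central angle between the endpoints is δ = arccos(p₁·p₂) ≈ 1.710 rad (98.0°).
Interpolate at f = 1/2 with slerp weights a = sin((1−f)δ)/sin δ ≈ 0.762, b = sin(fδ)/sin δ ≈ 0.762.
p = a·p₁ + b·p₂ ≈ (-0.444, 0.317, -0.838); φ = arcsin(p_z) ≈ -56.97°, λ = atan2(p_y, p_x) ≈ 144.46°.

≈ lat -57.0°, lon 144.5°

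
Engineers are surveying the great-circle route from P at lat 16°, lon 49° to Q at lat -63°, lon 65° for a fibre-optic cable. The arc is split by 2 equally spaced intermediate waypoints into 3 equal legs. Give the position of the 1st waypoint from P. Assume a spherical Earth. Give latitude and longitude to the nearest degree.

Convert each endpoint to a unit vector on the sphere (x = cos φ cos λ, y = cos φ sin λ, z = sin φ).
The central angle between the endpoints is δ = arccos(p₁·p₂) ≈ 1.396 rad (80.0°).
Interpolate at f = 1/3 with slerp weights a = sin((1−f)δ)/sin δ ≈ 0.814, b = sin(fδ)/sin δ ≈ 0.456.
p = a·p₁ + b·p₂ ≈ (0.601, 0.778, -0.182); φ = arcsin(p_z) ≈ -10.46°, λ = atan2(p_y, p_x) ≈ 52.32°.

≈ lat -10°, lon 52°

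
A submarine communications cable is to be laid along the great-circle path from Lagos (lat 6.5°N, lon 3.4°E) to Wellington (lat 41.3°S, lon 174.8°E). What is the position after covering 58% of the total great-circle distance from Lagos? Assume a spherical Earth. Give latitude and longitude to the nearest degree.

≈ lat 73°S, lon 45°E

From cos δ = sin φ₁ sin φ₂ + cos φ₁ cos φ₂ cos Δλ, the central angle is δ ≈ 2.520 rad (144.4°).
Interpolate at f = 0.58 with slerp weights a = sin((1−f)δ)/sin δ ≈ 1.496, b = sin(fδ)/sin δ ≈ 1.706.
p = a·p₁ + b·p₂ ≈ (0.207, 0.204, -0.957); φ = arcsin(p_z) ≈ -73.09°, λ = atan2(p_y, p_x) ≈ 44.61°.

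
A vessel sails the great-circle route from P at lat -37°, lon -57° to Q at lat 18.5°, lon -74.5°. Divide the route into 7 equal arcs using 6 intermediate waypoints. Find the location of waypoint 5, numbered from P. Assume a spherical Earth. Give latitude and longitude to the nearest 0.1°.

≈ lat 2.6°, lon -69.9°

Write both endpoints as unit vectors p₁, p₂ with components (cos φ cos λ, cos φ sin λ, sin φ).
The central angle between the endpoints is δ = arccos(p₁·p₂) ≈ 1.011 rad (57.9°).
Interpolate at f = 5/7 with slerp weights a = sin((1−f)δ)/sin δ ≈ 0.336, b = sin(fδ)/sin δ ≈ 0.780.
p = a·p₁ + b·p₂ ≈ (0.344, -0.938, 0.045); φ = arcsin(p_z) ≈ 2.59°, λ = atan2(p_y, p_x) ≈ -69.87°.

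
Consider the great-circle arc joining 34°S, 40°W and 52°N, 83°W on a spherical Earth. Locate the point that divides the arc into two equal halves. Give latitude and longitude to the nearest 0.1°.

≈ 9.6°N, 58.2°W

From cos δ = sin φ₁ sin φ₂ + cos φ₁ cos φ₂ cos Δλ, the central angle is δ ≈ 1.638 rad (93.9°).
Interpolate at f = 1/2 with slerp weights a = sin((1−f)δ)/sin δ ≈ 0.732, b = sin(fδ)/sin δ ≈ 0.732.
p = a·p₁ + b·p₂ ≈ (0.520, -0.838, 0.168); φ = arcsin(p_z) ≈ 9.64°, λ = atan2(p_y, p_x) ≈ -58.17°.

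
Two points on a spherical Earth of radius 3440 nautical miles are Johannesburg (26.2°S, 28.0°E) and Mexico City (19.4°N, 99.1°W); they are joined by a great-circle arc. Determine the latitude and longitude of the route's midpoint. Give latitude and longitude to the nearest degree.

Write both endpoints as unit vectors p₁, p₂ with components (cos φ cos λ, cos φ sin λ, sin φ).
The central angle between the endpoints is δ = arccos(p₁·p₂) ≈ 2.288 rad (131.1°).
Interpolate at f = 1/2 with slerp weights a = sin((1−f)δ)/sin δ ≈ 1.208, b = sin(fδ)/sin δ ≈ 1.208.
p = a·p₁ + b·p₂ ≈ (0.777, -0.616, -0.132); φ = arcsin(p_z) ≈ -7.59°, λ = atan2(p_y, p_x) ≈ -38.42°.

≈ 8°S, 38°W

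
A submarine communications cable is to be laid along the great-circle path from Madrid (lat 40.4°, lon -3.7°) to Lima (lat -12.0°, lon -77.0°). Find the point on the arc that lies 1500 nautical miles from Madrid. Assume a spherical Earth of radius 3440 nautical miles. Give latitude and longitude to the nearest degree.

≈ lat 29°, lon -31°

Write both endpoints as unit vectors p₁, p₂ with components (cos φ cos λ, cos φ sin λ, sin φ).
The central angle between the endpoints is δ = arccos(p₁·p₂) ≈ 1.491 rad (85.5°). The total great-circle distance is δ·R ≈ 1.491 × 3440 ≈ 5130 nmi, so the target fraction is f = 1500/5130 ≈ 0.292.
Interpolate at f ≈ 0.292 with slerp weights a = sin((1−f)δ)/sin δ ≈ 0.873, b = sin(fδ)/sin δ ≈ 0.424.
p = a·p₁ + b·p₂ ≈ (0.757, -0.447, 0.478); φ = arcsin(p_z) ≈ 28.53°, λ = atan2(p_y, p_x) ≈ -30.56°.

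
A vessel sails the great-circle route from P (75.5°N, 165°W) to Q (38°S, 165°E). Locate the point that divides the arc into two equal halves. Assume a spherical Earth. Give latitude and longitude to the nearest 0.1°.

≈ (19.2°N, 172.1°E)

From cos δ = sin φ₁ sin φ₂ + cos φ₁ cos φ₂ cos Δλ, the central angle is δ ≈ 2.010 rad (115.2°).
Interpolate at f = 1/2 with slerp weights a = sin((1−f)δ)/sin δ ≈ 0.933, b = sin(fδ)/sin δ ≈ 0.933.
p = a·p₁ + b·p₂ ≈ (-0.935, 0.130, 0.329); φ = arcsin(p_z) ≈ 19.19°, λ = atan2(p_y, p_x) ≈ 172.10°.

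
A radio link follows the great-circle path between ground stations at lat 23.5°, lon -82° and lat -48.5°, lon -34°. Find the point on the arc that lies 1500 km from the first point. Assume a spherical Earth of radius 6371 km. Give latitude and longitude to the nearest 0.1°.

≈ lat 11.6°, lon -75.2°

Convert each endpoint to a unit vector on the sphere (x = cos φ cos λ, y = cos φ sin λ, z = sin φ).
The central angle between the endpoints is δ = arccos(p₁·p₂) ≈ 1.463 rad (83.8°). The total great-circle distance is δ·R ≈ 1.463 × 6371 ≈ 9318 km, so the target fraction is f = 1500/9318 ≈ 0.161.
Interpolate at f ≈ 0.161 with slerp weights a = sin((1−f)δ)/sin δ ≈ 0.947, b = sin(fδ)/sin δ ≈ 0.235.
p = a·p₁ + b·p₂ ≈ (0.250, -0.947, 0.202); φ = arcsin(p_z) ≈ 11.65°, λ = atan2(p_y, p_x) ≈ -75.22°.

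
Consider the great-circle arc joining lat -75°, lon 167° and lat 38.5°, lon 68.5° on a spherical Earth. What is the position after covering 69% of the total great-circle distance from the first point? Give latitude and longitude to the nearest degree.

The haversine formula gives a central angle δ ≈ 2.254 rad (129.1°) between the endpoints.
Interpolate at f = 0.69 with slerp weights a = sin((1−f)δ)/sin δ ≈ 0.829, b = sin(fδ)/sin δ ≈ 1.289.
p = a·p₁ + b·p₂ ≈ (0.161, 0.987, 0.001); φ = arcsin(p_z) ≈ 0.08°, λ = atan2(p_y, p_x) ≈ 80.76°.

≈ lat 0°, lon 81°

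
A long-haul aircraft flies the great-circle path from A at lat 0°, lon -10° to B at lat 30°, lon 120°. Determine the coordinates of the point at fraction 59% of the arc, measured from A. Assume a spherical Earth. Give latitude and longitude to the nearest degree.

Write both endpoints as unit vectors p₁, p₂ with components (cos φ cos λ, cos φ sin λ, sin φ).
The central angle between the endpoints is δ = arccos(p₁·p₂) ≈ 2.161 rad (123.8°).
Interpolate at f = 0.59 with slerp weights a = sin((1−f)δ)/sin δ ≈ 0.932, b = sin(fδ)/sin δ ≈ 1.152.
p = a·p₁ + b·p₂ ≈ (0.420, 0.702, 0.576); φ = arcsin(p_z) ≈ 35.15°, λ = atan2(p_y, p_x) ≈ 59.12°.

≈ lat 35°, lon 59°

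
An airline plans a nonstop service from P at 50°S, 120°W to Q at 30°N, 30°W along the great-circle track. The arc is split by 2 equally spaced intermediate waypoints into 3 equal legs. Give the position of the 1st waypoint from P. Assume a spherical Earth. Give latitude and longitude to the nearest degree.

≈ 28°S, 80°W

Convert each endpoint to a unit vector on the sphere (x = cos φ cos λ, y = cos φ sin λ, z = sin φ).
The central angle between the endpoints is δ = arccos(p₁·p₂) ≈ 1.964 rad (112.5°).
Interpolate at f = 1/3 with slerp weights a = sin((1−f)δ)/sin δ ≈ 1.046, b = sin(fδ)/sin δ ≈ 0.659.
p = a·p₁ + b·p₂ ≈ (0.158, -0.868, -0.472); φ = arcsin(p_z) ≈ -28.13°, λ = atan2(p_y, p_x) ≈ -79.66°.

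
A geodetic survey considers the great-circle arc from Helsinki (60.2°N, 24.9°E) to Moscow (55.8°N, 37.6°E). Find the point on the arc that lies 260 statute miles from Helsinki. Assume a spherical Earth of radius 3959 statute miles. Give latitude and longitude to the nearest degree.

Write both endpoints as unit vectors p₁, p₂ with components (cos φ cos λ, cos φ sin λ, sin φ).
The central angle between the endpoints is δ = arccos(p₁·p₂) ≈ 0.140 rad (8.0°). The total great-circle distance is δ·R ≈ 0.140 × 3959 ≈ 554 mi, so the target fraction is f = 260/554 ≈ 0.469.
Interpolate at f ≈ 0.469 with slerp weights a = sin((1−f)δ)/sin δ ≈ 0.532, b = sin(fδ)/sin δ ≈ 0.470.
p = a·p₁ + b·p₂ ≈ (0.449, 0.273, 0.851); φ = arcsin(p_z) ≈ 58.29°, λ = atan2(p_y, p_x) ≈ 31.25°.

≈ (58°N, 31°E)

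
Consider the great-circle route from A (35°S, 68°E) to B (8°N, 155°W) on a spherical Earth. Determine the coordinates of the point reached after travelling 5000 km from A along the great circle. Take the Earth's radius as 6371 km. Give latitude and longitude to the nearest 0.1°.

≈ (39.9°S, 125.3°E)

Convert each endpoint to a unit vector on the sphere (x = cos φ cos λ, y = cos φ sin λ, z = sin φ).
The central angle between the endpoints is δ = arccos(p₁·p₂) ≈ 2.309 rad (132.3°). The total great-circle distance is δ·R ≈ 2.309 × 6371 ≈ 14712 km, so the target fraction is f = 5000/14712 ≈ 0.340.
Interpolate at f ≈ 0.340 with slerp weights a = sin((1−f)δ)/sin δ ≈ 1.351, b = sin(fδ)/sin δ ≈ 0.956.
p = a·p₁ + b·p₂ ≈ (-0.443, 0.626, -0.642); φ = arcsin(p_z) ≈ -39.92°, λ = atan2(p_y, p_x) ≈ 125.30°.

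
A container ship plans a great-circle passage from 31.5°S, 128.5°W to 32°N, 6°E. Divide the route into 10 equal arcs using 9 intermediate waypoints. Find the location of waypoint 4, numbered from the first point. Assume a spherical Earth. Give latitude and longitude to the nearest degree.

Convert each endpoint to a unit vector on the sphere (x = cos φ cos λ, y = cos φ sin λ, z = sin φ).
The central angle between the endpoints is δ = arccos(p₁·p₂) ≈ 2.471 rad (141.6°).
Interpolate at f = 4/10 with slerp weights a = sin((1−f)δ)/sin δ ≈ 1.604, b = sin(fδ)/sin δ ≈ 1.345.
p = a·p₁ + b·p₂ ≈ (0.283, -0.951, -0.125); φ = arcsin(p_z) ≈ -7.20°, λ = atan2(p_y, p_x) ≈ -73.43°.

≈ 7°S, 73°W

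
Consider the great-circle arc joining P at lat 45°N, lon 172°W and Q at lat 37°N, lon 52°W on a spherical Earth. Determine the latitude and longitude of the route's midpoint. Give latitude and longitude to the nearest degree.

≈ lat 60°N, lon 106°W

From cos δ = sin φ₁ sin φ₂ + cos φ₁ cos φ₂ cos Δλ, the central angle is δ ≈ 1.427 rad (81.8°).
Interpolate at f = 1/2 with slerp weights a = sin((1−f)δ)/sin δ ≈ 0.661, b = sin(fδ)/sin δ ≈ 0.661.
p = a·p₁ + b·p₂ ≈ (-0.138, -0.481, 0.866); φ = arcsin(p_z) ≈ 59.96°, λ = atan2(p_y, p_x) ≈ -105.99°.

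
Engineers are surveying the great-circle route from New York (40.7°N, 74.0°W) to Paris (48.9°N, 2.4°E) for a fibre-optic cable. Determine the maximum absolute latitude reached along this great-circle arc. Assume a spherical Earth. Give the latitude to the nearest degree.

The great circle lies in the plane with unit normal n̂ = (p₁ × p₂)/|p₁ × p₂|.
Here n̂_z ≈ +0.610; the vertex latitude is φ_max = arccos|n̂_z| ≈ 52.4°.

≈ 52°N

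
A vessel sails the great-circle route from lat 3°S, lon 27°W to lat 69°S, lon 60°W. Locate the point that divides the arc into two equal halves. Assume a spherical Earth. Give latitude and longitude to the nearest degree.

Write both endpoints as unit vectors p₁, p₂ with components (cos φ cos λ, cos φ sin λ, sin φ).
The central angle between the endpoints is δ = arccos(p₁·p₂) ≈ 1.214 rad (69.6°).
Interpolate at f = 1/2 with slerp weights a = sin((1−f)δ)/sin δ ≈ 0.609, b = sin(fδ)/sin δ ≈ 0.609.
p = a·p₁ + b·p₂ ≈ (0.651, -0.465, -0.600); φ = arcsin(p_z) ≈ -36.89°, λ = atan2(p_y, p_x) ≈ -35.54°.

≈ lat 37°S, lon 36°W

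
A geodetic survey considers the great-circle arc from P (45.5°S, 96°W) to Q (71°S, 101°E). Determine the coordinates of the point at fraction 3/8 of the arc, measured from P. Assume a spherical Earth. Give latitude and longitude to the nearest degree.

≈ (69°S, 103°W)

Write both endpoints as unit vectors p₁, p₂ with components (cos φ cos λ, cos φ sin λ, sin φ).
The central angle between the endpoints is δ = arccos(p₁·p₂) ≈ 1.097 rad (62.9°).
Interpolate at f = 3/8 with slerp weights a = sin((1−f)δ)/sin δ ≈ 0.712, b = sin(fδ)/sin δ ≈ 0.449.
p = a·p₁ + b·p₂ ≈ (-0.080, -0.352, -0.932); φ = arcsin(p_z) ≈ -68.82°, λ = atan2(p_y, p_x) ≈ -102.80°.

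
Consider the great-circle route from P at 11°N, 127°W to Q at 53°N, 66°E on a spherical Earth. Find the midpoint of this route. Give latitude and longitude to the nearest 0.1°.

Convert each endpoint to a unit vector on the sphere (x = cos φ cos λ, y = cos φ sin λ, z = sin φ).
The central angle between the endpoints is δ = arccos(p₁·p₂) ≈ 2.008 rad (115.0°).
Interpolate at f = 1/2 with slerp weights a = sin((1−f)δ)/sin δ ≈ 0.931, b = sin(fδ)/sin δ ≈ 0.931.
p = a·p₁ + b·p₂ ≈ (-0.322, -0.218, 0.921); φ = arcsin(p_z) ≈ 67.11°, λ = atan2(p_y, p_x) ≈ -145.91°.

≈ 67.1°N, 145.9°W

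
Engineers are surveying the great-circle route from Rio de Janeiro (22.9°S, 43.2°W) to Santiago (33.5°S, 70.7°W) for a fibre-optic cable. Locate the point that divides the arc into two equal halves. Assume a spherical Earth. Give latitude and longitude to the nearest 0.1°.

≈ (28.9°S, 56.3°W)

Write both endpoints as unit vectors p₁, p₂ with components (cos φ cos λ, cos φ sin λ, sin φ).
The central angle between the endpoints is δ = arccos(p₁·p₂) ≈ 0.460 rad (26.3°).
Interpolate at f = 1/2 with slerp weights a = sin((1−f)δ)/sin δ ≈ 0.514, b = sin(fδ)/sin δ ≈ 0.514.
p = a·p₁ + b·p₂ ≈ (0.486, -0.728, -0.483); φ = arcsin(p_z) ≈ -28.90°, λ = atan2(p_y, p_x) ≈ -56.25°.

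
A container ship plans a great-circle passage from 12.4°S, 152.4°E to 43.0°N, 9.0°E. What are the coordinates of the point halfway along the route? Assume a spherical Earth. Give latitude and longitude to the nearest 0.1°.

≈ 38.6°N, 104.2°E

Write both endpoints as unit vectors p₁, p₂ with components (cos φ cos λ, cos φ sin λ, sin φ).
The central angle between the endpoints is δ = arccos(p₁·p₂) ≈ 2.374 rad (136.0°).
Interpolate at f = 1/2 with slerp weights a = sin((1−f)δ)/sin δ ≈ 1.336, b = sin(fδ)/sin δ ≈ 1.336.
p = a·p₁ + b·p₂ ≈ (-0.191, 0.757, 0.624); φ = arcsin(p_z) ≈ 38.63°, λ = atan2(p_y, p_x) ≈ 104.17°.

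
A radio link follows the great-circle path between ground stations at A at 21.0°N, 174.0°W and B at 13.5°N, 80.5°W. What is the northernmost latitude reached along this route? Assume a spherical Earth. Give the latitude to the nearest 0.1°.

≈ 25.0°N

The great circle lies in the plane with unit normal n̂ = (p₁ × p₂)/|p₁ × p₂|.
Here n̂_z ≈ +0.906; the vertex latitude is φ_max = arccos|n̂_z| ≈ 25.0°.
Check via Clairaut: cos φ_max = |cos φ₁| · sin C = cos(21.0°)·sin(76.2°) ≈ 0.906, again giving ≈ 25.0°.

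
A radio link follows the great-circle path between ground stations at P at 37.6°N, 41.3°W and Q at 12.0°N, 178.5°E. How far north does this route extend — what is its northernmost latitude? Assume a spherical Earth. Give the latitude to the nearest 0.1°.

≈ 55.8°N

The great circle lies in the plane with unit normal n̂ = (p₁ × p₂)/|p₁ × p₂|.
Here n̂_z ≈ -0.562; the vertex latitude is φ_max = arccos|n̂_z| ≈ 55.8°.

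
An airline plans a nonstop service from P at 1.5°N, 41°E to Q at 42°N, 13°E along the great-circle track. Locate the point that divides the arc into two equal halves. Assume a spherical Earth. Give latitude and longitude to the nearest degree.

Convert each endpoint to a unit vector on the sphere (x = cos φ cos λ, y = cos φ sin λ, z = sin φ).
The central angle between the endpoints is δ = arccos(p₁·p₂) ≈ 0.832 rad (47.7°).
Interpolate at f = 1/2 with slerp weights a = sin((1−f)δ)/sin δ ≈ 0.547, b = sin(fδ)/sin δ ≈ 0.547.
p = a·p₁ + b·p₂ ≈ (0.808, 0.450, 0.380); φ = arcsin(p_z) ≈ 22.34°, λ = atan2(p_y, p_x) ≈ 29.10°.

≈ 22°N, 29°E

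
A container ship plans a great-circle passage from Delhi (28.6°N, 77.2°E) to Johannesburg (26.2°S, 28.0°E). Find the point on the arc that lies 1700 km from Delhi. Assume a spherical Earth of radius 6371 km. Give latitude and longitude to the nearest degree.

≈ 17°N, 66°E

The haversine formula gives a central angle δ ≈ 1.263 rad (72.3°) between the endpoints. The total great-circle distance is δ·R ≈ 1.263 × 6371 ≈ 8044 km, so the target fraction is f = 1700/8044 ≈ 0.211.
Interpolate at f ≈ 0.211 with slerp weights a = sin((1−f)δ)/sin δ ≈ 0.881, b = sin(fδ)/sin δ ≈ 0.277.
p = a·p₁ + b·p₂ ≈ (0.391, 0.871, 0.299); φ = arcsin(p_z) ≈ 17.42°, λ = atan2(p_y, p_x) ≈ 65.84°.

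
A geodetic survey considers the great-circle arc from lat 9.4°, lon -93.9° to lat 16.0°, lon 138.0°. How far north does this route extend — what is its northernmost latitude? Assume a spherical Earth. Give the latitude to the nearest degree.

The great circle lies in the plane with unit normal n̂ = (p₁ × p₂)/|p₁ × p₂|.
Here n̂_z ≈ -0.887; the vertex latitude is φ_max = arccos|n̂_z| ≈ 27.5°.
Check via Clairaut: cos φ_max = |cos φ₁| · sin C = cos(9.4°)·sin(64.0°) ≈ 0.887, again giving ≈ 27.5°.

≈ 28°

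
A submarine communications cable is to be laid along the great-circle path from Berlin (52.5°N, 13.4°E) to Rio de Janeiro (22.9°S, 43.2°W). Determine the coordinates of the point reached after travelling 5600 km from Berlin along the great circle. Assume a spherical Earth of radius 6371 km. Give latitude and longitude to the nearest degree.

Write both endpoints as unit vectors p₁, p₂ with components (cos φ cos λ, cos φ sin λ, sin φ).
The central angle between the endpoints is δ = arccos(p₁·p₂) ≈ 1.571 rad (90.0°). The total great-circle distance is δ·R ≈ 1.571 × 6371 ≈ 10008 km, so the target fraction is f = 5600/10008 ≈ 0.560.
Interpolate at f ≈ 0.560 with slerp weights a = sin((1−f)δ)/sin δ ≈ 0.638, b = sin(fδ)/sin δ ≈ 0.770.
p = a·p₁ + b·p₂ ≈ (0.895, -0.396, 0.206); φ = arcsin(p_z) ≈ 11.91°, λ = atan2(p_y, p_x) ≈ -23.85°.

≈ (12°N, 24°W)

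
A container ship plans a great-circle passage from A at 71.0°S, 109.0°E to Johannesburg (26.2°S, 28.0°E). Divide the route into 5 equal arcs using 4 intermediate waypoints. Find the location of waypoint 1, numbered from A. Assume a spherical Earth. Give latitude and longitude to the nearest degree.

From cos δ = sin φ₁ sin φ₂ + cos φ₁ cos φ₂ cos Δλ, the central angle is δ ≈ 1.089 rad (62.4°).
Interpolate at f = 1/5 with slerp weights a = sin((1−f)δ)/sin δ ≈ 0.863, b = sin(fδ)/sin δ ≈ 0.244.
p = a·p₁ + b·p₂ ≈ (0.102, 0.369, -0.924); φ = arcsin(p_z) ≈ -67.52°, λ = atan2(p_y, p_x) ≈ 74.57°.

≈ 68°S, 75°E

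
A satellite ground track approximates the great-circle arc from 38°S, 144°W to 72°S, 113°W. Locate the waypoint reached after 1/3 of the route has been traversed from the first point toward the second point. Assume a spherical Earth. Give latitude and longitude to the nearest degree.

≈ 50°S, 139°W

Write both endpoints as unit vectors p₁, p₂ with components (cos φ cos λ, cos φ sin λ, sin φ).
The central angle between the endpoints is δ = arccos(p₁·p₂) ≈ 0.653 rad (37.4°).
Interpolate at f = 1/3 with slerp weights a = sin((1−f)δ)/sin δ ≈ 0.694, b = sin(fδ)/sin δ ≈ 0.355.
p = a·p₁ + b·p₂ ≈ (-0.485, -0.423, -0.765); φ = arcsin(p_z) ≈ -49.94°, λ = atan2(p_y, p_x) ≈ -138.96°.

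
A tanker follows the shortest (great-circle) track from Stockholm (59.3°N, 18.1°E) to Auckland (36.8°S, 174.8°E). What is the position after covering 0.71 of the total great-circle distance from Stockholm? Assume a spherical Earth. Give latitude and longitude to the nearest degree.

Write both endpoints as unit vectors p₁, p₂ with components (cos φ cos λ, cos φ sin λ, sin φ).
The central angle between the endpoints is δ = arccos(p₁·p₂) ≈ 2.669 rad (152.9°).
Interpolate at f = 0.71 with slerp weights a = sin((1−f)δ)/sin δ ≈ 1.537, b = sin(fδ)/sin δ ≈ 2.084.
p = a·p₁ + b·p₂ ≈ (-0.916, 0.395, 0.073); φ = arcsin(p_z) ≈ 4.20°, λ = atan2(p_y, p_x) ≈ 156.67°.

≈ 4°N, 157°E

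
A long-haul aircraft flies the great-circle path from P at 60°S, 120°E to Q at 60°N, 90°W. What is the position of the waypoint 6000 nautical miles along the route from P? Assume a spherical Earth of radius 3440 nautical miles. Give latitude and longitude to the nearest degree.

≈ 15°N, 156°W

Convert each endpoint to a unit vector on the sphere (x = cos φ cos λ, y = cos φ sin λ, z = sin φ).
The central angle between the endpoints is δ = arccos(p₁·p₂) ≈ 2.882 rad (165.1°). The total great-circle distance is δ·R ≈ 2.882 × 3440 ≈ 9914 nmi, so the target fraction is f = 6000/9914 ≈ 0.605.
Interpolate at f ≈ 0.605 with slerp weights a = sin((1−f)δ)/sin δ ≈ 3.537, b = sin(fδ)/sin δ ≈ 3.838.
p = a·p₁ + b·p₂ ≈ (-0.884, -0.387, 0.261); φ = arcsin(p_z) ≈ 15.11°, λ = atan2(p_y, p_x) ≈ -156.34°.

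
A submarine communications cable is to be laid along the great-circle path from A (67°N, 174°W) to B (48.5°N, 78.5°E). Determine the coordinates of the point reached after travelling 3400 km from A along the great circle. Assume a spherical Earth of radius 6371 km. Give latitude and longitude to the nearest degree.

The haversine formula gives a central angle δ ≈ 0.913 rad (52.3°) between the endpoints. The total great-circle distance is δ·R ≈ 0.913 × 6371 ≈ 5815 km, so the target fraction is f = 3400/5815 ≈ 0.585.
Interpolate at f ≈ 0.585 with slerp weights a = sin((1−f)δ)/sin δ ≈ 0.468, b = sin(fδ)/sin δ ≈ 0.643.
p = a·p₁ + b·p₂ ≈ (-0.097, 0.398, 0.912); φ = arcsin(p_z) ≈ 65.80°, λ = atan2(p_y, p_x) ≈ 103.66°.

≈ (66°N, 104°E)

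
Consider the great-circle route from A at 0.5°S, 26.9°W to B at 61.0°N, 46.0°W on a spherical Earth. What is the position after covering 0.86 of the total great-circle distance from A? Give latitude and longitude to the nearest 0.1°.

≈ 52.6°N, 40.7°W

Convert each endpoint to a unit vector on the sphere (x = cos φ cos λ, y = cos φ sin λ, z = sin φ).
The central angle between the endpoints is δ = arccos(p₁·p₂) ≈ 1.104 rad (63.2°).
Interpolate at f = 0.86 with slerp weights a = sin((1−f)δ)/sin δ ≈ 0.172, b = sin(fδ)/sin δ ≈ 0.910.
p = a·p₁ + b·p₂ ≈ (0.460, -0.395, 0.795); φ = arcsin(p_z) ≈ 52.64°, λ = atan2(p_y, p_x) ≈ -40.67°.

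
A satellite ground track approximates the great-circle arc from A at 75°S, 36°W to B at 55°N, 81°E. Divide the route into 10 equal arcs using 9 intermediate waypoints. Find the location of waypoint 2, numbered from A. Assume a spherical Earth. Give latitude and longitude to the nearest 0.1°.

The haversine formula gives a central angle δ ≈ 2.603 rad (149.2°) between the endpoints.
Interpolate at f = 2/10 with slerp weights a = sin((1−f)δ)/sin δ ≈ 1.701, b = sin(fδ)/sin δ ≈ 0.971.
p = a·p₁ + b·p₂ ≈ (0.443, 0.291, -0.848); φ = arcsin(p_z) ≈ -57.98°, λ = atan2(p_y, p_x) ≈ 33.29°.

≈ 58.0°S, 33.3°E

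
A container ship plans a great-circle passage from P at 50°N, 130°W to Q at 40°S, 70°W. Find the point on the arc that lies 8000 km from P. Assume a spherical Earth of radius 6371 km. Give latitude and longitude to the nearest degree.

≈ 12°S, 88°W

Convert each endpoint to a unit vector on the sphere (x = cos φ cos λ, y = cos φ sin λ, z = sin φ).
The central angle between the endpoints is δ = arccos(p₁·p₂) ≈ 1.820 rad (104.3°). The total great-circle distance is δ·R ≈ 1.820 × 6371 ≈ 11592 km, so the target fraction is f = 8000/11592 ≈ 0.690.
Interpolate at f ≈ 0.690 with slerp weights a = sin((1−f)δ)/sin δ ≈ 0.551, b = sin(fδ)/sin δ ≈ 0.981.
p = a·p₁ + b·p₂ ≈ (0.029, -0.978, -0.208); φ = arcsin(p_z) ≈ -12.01°, λ = atan2(p_y, p_x) ≈ -88.29°.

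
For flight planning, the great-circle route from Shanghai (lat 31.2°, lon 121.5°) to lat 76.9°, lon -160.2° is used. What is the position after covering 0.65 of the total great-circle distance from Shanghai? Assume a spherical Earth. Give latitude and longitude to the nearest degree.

≈ lat 66°, lon 144°

Convert each endpoint to a unit vector on the sphere (x = cos φ cos λ, y = cos φ sin λ, z = sin φ).
The central angle between the endpoints is δ = arccos(p₁·p₂) ≈ 0.996 rad (57.1°).
Interpolate at f = 0.65 with slerp weights a = sin((1−f)δ)/sin δ ≈ 0.407, b = sin(fδ)/sin δ ≈ 0.719.
p = a·p₁ + b·p₂ ≈ (-0.335, 0.242, 0.911); φ = arcsin(p_z) ≈ 65.60°, λ = atan2(p_y, p_x) ≈ 144.21°.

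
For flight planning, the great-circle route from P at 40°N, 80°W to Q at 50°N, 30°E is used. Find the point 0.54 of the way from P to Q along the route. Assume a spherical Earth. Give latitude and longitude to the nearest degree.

From cos δ = sin φ₁ sin φ₂ + cos φ₁ cos φ₂ cos Δλ, the central angle is δ ≈ 1.241 rad (71.1°).
Interpolate at f = 0.54 with slerp weights a = sin((1−f)δ)/sin δ ≈ 0.571, b = sin(fδ)/sin δ ≈ 0.656.
p = a·p₁ + b·p₂ ≈ (0.441, -0.220, 0.870); φ = arcsin(p_z) ≈ 60.45°, λ = atan2(p_y, p_x) ≈ -26.48°.

≈ 60°N, 26°W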